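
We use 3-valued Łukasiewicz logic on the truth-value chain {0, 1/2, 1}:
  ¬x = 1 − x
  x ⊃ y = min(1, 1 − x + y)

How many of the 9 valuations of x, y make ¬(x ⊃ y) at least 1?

x = 0, y = 0 ↦ 0  <
x = 0, y = 1/2 ↦ 0  <
x = 0, y = 1 ↦ 0  <
x = 1/2, y = 0 ↦ 1/2  <
x = 1/2, y = 1/2 ↦ 0  <
x = 1/2, y = 1 ↦ 0  <
x = 1, y = 0 ↦ 1  ≥
x = 1, y = 1/2 ↦ 1/2  <
x = 1, y = 1 ↦ 0  <
So 1 of the 9 assignments meets the threshold.

1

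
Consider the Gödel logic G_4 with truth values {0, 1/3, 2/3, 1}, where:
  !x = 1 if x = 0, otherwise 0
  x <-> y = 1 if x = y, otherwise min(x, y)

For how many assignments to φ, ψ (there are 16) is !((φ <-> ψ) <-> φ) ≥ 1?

4

φ = 0, ψ = 0 ↦ 1  ≥
φ = 0, ψ = 1/3 ↦ 0  <
φ = 0, ψ = 2/3 ↦ 0  <
φ = 0, ψ = 1 ↦ 0  <
φ = 1/3, ψ = 0 ↦ 1  ≥
φ = 1/3, ψ = 1/3 ↦ 0  <
φ = 1/3, ψ = 2/3 ↦ 0  <
φ = 1/3, ψ = 1 ↦ 0  <
φ = 2/3, ψ = 0 ↦ 1  ≥
φ = 2/3, ψ = 1/3 ↦ 0  <
φ = 2/3, ψ = 2/3 ↦ 0  <
φ = 2/3, ψ = 1 ↦ 0  <
φ = 1, ψ = 0 ↦ 1  ≥
φ = 1, ψ = 1/3 ↦ 0  <
φ = 1, ψ = 2/3 ↦ 0  <
φ = 1, ψ = 1 ↦ 0  <
So 4 of the 16 assignments meet the threshold.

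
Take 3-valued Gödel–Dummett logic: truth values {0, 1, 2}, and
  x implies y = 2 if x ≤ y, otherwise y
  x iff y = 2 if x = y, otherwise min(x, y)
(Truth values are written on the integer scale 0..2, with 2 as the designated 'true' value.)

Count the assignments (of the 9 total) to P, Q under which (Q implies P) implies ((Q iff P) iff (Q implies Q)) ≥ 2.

6

P = 0, Q = 0 ↦ 2  ≥
P = 0, Q = 1 ↦ 2  ≥
P = 0, Q = 2 ↦ 2  ≥
P = 1, Q = 0 ↦ 0  <
P = 1, Q = 1 ↦ 2  ≥
P = 1, Q = 2 ↦ 2  ≥
P = 2, Q = 0 ↦ 0  <
P = 2, Q = 1 ↦ 1  <
P = 2, Q = 2 ↦ 2  ≥
So 6 of the 9 assignments meet the threshold.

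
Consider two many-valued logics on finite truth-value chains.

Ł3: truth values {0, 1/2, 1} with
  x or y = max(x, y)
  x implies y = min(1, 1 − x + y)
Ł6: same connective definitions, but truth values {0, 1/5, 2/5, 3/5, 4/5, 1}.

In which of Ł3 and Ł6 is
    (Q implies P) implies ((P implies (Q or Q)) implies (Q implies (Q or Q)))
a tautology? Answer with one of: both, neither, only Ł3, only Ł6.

both

In Ł3: every assignment gives 1 — tautology.
In Ł6: every assignment gives 1 — tautology.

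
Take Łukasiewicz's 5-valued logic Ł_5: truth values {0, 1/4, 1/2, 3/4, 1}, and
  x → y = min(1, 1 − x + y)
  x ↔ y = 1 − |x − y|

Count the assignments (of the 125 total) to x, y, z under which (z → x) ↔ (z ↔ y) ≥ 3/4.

value 1: 29 assignments (counts)
value 3/4: 44 assignments (counts)
value 1/2: 29 assignments
value 1/4: 16 assignments
value 0: 7 assignments
So 73 of the 125 assignments meet the threshold.

73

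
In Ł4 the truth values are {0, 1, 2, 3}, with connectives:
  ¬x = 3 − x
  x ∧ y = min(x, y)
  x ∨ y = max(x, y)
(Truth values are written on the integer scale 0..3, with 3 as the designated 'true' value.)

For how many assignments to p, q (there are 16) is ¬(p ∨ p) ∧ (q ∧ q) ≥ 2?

4

p = 0, q = 0 ↦ 0  <
p = 0, q = 1 ↦ 1  <
p = 0, q = 2 ↦ 2  ≥
p = 0, q = 3 ↦ 3  ≥
p = 1, q = 0 ↦ 0  <
p = 1, q = 1 ↦ 1  <
p = 1, q = 2 ↦ 2  ≥
p = 1, q = 3 ↦ 2  ≥
p = 2, q = 0 ↦ 0  <
p = 2, q = 1 ↦ 1  <
p = 2, q = 2 ↦ 1  <
p = 2, q = 3 ↦ 1  <
p = 3, q = 0 ↦ 0  <
p = 3, q = 1 ↦ 0  <
p = 3, q = 2 ↦ 0  <
p = 3, q = 3 ↦ 0  <
So 4 of the 16 assignments meet the threshold.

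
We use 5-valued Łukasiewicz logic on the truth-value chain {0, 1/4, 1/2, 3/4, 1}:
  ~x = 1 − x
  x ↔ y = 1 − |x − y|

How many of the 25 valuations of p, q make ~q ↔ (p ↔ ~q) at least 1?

value 1: 7 assignments (counts)
value 3/4: 7 assignments
value 1/2: 6 assignments
value 1/4: 3 assignments
value 0: 2 assignments
So 7 of the 25 assignments meet the threshold.

7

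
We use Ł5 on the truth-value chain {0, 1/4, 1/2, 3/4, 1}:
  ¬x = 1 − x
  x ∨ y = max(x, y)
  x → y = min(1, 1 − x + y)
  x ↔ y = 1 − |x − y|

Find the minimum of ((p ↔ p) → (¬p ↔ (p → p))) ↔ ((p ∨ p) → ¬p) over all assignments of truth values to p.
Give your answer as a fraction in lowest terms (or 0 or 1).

1/2

Take p = 1/2:
p ↔ p = 1/2 ↔ 1/2 = 1
¬p = ¬1/2 = 1/2
p → p = 1/2 → 1/2 = 1
¬p ↔ (p → p) = 1/2 ↔ 1 = 1/2
(p ↔ p) → (¬p ↔ (p → p)) = 1 → 1/2 = 1/2
p ∨ p = 1/2 ∨ 1/2 = 1/2
¬p = ¬1/2 = 1/2
(p ∨ p) → ¬p = 1/2 → 1/2 = 1
((p ↔ p) → (¬p ↔ (p → p))) ↔ ((p ∨ p) → ¬p) = 1/2 ↔ 1 = 1/2
No assignment yields a value below 1/2, so this is the minimum.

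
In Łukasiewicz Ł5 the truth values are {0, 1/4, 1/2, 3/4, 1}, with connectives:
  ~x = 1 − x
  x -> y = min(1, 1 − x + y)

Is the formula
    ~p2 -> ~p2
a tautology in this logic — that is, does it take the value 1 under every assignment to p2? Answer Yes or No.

Yes

p2 = 0 ↦ 1
p2 = 1/4 ↦ 1
p2 = 1/2 ↦ 1
p2 = 3/4 ↦ 1
p2 = 1 ↦ 1
Every assignment gives a value ≥ 1.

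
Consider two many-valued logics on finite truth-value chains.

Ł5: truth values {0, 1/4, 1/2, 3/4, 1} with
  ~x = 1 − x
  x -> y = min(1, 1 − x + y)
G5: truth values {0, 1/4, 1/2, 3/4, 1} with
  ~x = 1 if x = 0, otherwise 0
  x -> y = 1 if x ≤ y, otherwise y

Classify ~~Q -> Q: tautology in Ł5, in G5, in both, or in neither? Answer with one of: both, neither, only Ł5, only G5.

only Ł5

In Ł5: every assignment gives 1 — tautology.
In G5: at Q = 1/4 the value is 1/4 — not a tautology.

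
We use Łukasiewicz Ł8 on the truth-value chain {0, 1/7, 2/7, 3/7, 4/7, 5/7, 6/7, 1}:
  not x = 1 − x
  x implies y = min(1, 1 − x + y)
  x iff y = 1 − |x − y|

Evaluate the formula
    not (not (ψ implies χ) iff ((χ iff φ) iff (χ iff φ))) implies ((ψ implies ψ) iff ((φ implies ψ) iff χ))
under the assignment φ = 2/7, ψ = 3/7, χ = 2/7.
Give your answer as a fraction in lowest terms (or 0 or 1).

3/7

ψ implies χ = 3/7 implies 2/7 = 6/7
not (ψ implies χ) = not 6/7 = 1/7
χ iff φ = 2/7 iff 2/7 = 1
χ iff φ = 2/7 iff 2/7 = 1
(χ iff φ) iff (χ iff φ) = 1 iff 1 = 1
not (ψ implies χ) iff ((χ iff φ) iff (χ iff φ)) = 1/7 iff 1 = 1/7
not (not (ψ implies χ) iff ((χ iff φ) iff (χ iff φ))) = not 1/7 = 6/7
ψ implies ψ = 3/7 implies 3/7 = 1
φ implies ψ = 2/7 implies 3/7 = 1
(φ implies ψ) iff χ = 1 iff 2/7 = 2/7
(ψ implies ψ) iff ((φ implies ψ) iff χ) = 1 iff 2/7 = 2/7
not (not (ψ implies χ) iff ((χ iff φ) iff (χ iff φ))) implies ((ψ implies ψ) iff ((φ implies ψ) iff χ)) = 6/7 implies 2/7 = 3/7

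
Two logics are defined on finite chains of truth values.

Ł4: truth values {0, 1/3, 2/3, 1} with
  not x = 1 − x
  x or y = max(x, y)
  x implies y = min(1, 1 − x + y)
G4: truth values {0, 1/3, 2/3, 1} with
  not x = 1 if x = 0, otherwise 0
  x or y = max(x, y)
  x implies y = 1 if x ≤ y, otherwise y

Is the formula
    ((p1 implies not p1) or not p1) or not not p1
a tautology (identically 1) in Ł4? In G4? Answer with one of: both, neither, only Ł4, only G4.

only G4

In Ł4: at p1 = 2/3 the value is 2/3 — not a tautology.
In G4: every assignment gives 1 — tautology.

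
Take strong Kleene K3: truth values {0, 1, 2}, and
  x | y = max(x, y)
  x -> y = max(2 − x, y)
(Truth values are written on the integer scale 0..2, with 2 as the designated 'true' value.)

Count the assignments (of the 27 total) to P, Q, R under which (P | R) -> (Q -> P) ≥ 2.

17

value 2: 17 assignments (counts)
value 1: 9 assignments
value 0: 1 assignment
So 17 of the 27 assignments meet the threshold.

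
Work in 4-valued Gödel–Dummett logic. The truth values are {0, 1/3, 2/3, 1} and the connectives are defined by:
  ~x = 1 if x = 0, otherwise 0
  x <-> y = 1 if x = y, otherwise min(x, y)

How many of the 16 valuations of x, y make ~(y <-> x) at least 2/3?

6

x = 0, y = 0 ↦ 0  <
x = 0, y = 1/3 ↦ 1  ≥
x = 0, y = 2/3 ↦ 1  ≥
x = 0, y = 1 ↦ 1  ≥
x = 1/3, y = 0 ↦ 1  ≥
x = 1/3, y = 1/3 ↦ 0  <
x = 1/3, y = 2/3 ↦ 0  <
x = 1/3, y = 1 ↦ 0  <
x = 2/3, y = 0 ↦ 1  ≥
x = 2/3, y = 1/3 ↦ 0  <
x = 2/3, y = 2/3 ↦ 0  <
x = 2/3, y = 1 ↦ 0  <
x = 1, y = 0 ↦ 1  ≥
x = 1, y = 1/3 ↦ 0  <
x = 1, y = 2/3 ↦ 0  <
x = 1, y = 1 ↦ 0  <
So 6 of the 16 assignments meet the threshold.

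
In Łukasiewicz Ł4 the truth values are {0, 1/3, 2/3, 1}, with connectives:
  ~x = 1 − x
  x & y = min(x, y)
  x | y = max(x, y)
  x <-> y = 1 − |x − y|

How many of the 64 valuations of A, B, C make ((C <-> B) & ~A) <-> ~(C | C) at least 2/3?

43

value 1: 19 assignments (counts)
value 2/3: 24 assignments (counts)
value 1/3: 13 assignments
value 0: 8 assignments
So 43 of the 64 assignments meet the threshold.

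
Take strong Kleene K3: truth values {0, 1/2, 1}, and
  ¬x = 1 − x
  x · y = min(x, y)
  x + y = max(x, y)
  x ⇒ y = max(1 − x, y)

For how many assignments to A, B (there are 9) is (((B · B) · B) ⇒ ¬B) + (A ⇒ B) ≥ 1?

A = 0, B = 0 ↦ 1  ≥
A = 0, B = 1/2 ↦ 1  ≥
A = 0, B = 1 ↦ 1  ≥
A = 1/2, B = 0 ↦ 1  ≥
A = 1/2, B = 1/2 ↦ 1/2  <
A = 1/2, B = 1 ↦ 1  ≥
A = 1, B = 0 ↦ 1  ≥
A = 1, B = 1/2 ↦ 1/2  <
A = 1, B = 1 ↦ 1  ≥
So 7 of the 9 assignments meet the threshold.

7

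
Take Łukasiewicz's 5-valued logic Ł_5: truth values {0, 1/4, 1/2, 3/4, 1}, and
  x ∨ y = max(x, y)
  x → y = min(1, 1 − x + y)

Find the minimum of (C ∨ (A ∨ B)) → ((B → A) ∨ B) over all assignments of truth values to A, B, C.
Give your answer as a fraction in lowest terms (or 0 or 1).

1/2

Take A = 0, B = 1/2, C = 1:
A ∨ B = 0 ∨ 1/2 = 1/2
C ∨ (A ∨ B) = 1 ∨ 1/2 = 1
B → A = 1/2 → 0 = 1/2
(B → A) ∨ B = 1/2 ∨ 1/2 = 1/2
(C ∨ (A ∨ B)) → ((B → A) ∨ B) = 1 → 1/2 = 1/2
No assignment yields a value below 1/2, so this is the minimum.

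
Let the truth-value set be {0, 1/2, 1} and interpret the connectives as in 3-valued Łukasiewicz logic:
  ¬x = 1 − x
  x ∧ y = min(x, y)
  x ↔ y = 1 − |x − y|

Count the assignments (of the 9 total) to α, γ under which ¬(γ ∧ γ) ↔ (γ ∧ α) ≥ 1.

α = 0, γ = 0 ↦ 0  <
α = 0, γ = 1/2 ↦ 1/2  <
α = 0, γ = 1 ↦ 1  ≥
α = 1/2, γ = 0 ↦ 0  <
α = 1/2, γ = 1/2 ↦ 1  ≥
α = 1/2, γ = 1 ↦ 1/2  <
α = 1, γ = 0 ↦ 0  <
α = 1, γ = 1/2 ↦ 1  ≥
α = 1, γ = 1 ↦ 0  <
So 3 of the 9 assignments meet the threshold.

3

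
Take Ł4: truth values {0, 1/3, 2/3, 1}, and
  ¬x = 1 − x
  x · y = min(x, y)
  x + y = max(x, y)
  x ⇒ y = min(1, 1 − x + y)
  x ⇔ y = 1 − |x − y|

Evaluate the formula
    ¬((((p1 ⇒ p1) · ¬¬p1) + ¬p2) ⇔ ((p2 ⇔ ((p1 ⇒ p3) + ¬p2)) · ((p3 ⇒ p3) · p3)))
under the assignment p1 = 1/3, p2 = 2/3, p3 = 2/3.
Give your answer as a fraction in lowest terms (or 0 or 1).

p1 ⇒ p1 = 1/3 ⇒ 1/3 = 1
¬p1 = ¬1/3 = 2/3
¬¬p1 = ¬2/3 = 1/3
(p1 ⇒ p1) · ¬¬p1 = 1 · 1/3 = 1/3
¬p2 = ¬2/3 = 1/3
((p1 ⇒ p1) · ¬¬p1) + ¬p2 = 1/3 + 1/3 = 1/3
p1 ⇒ p3 = 1/3 ⇒ 2/3 = 1
¬p2 = ¬2/3 = 1/3
(p1 ⇒ p3) + ¬p2 = 1 + 1/3 = 1
p2 ⇔ ((p1 ⇒ p3) + ¬p2) = 2/3 ⇔ 1 = 2/3
p3 ⇒ p3 = 2/3 ⇒ 2/3 = 1
(p3 ⇒ p3) · p3 = 1 · 2/3 = 2/3
(p2 ⇔ ((p1 ⇒ p3) + ¬p2)) · ((p3 ⇒ p3) · p3) = 2/3 · 2/3 = 2/3
(((p1 ⇒ p1) · ¬¬p1) + ¬p2) ⇔ ((p2 ⇔ ((p1 ⇒ p3) + ¬p2)) · ((p3 ⇒ p3) · p3)) = 1/3 ⇔ 2/3 = 2/3
¬((((p1 ⇒ p1) · ¬¬p1) + ¬p2) ⇔ ((p2 ⇔ ((p1 ⇒ p3) + ¬p2)) · ((p3 ⇒ p3) · p3))) = ¬2/3 = 1/3

1/3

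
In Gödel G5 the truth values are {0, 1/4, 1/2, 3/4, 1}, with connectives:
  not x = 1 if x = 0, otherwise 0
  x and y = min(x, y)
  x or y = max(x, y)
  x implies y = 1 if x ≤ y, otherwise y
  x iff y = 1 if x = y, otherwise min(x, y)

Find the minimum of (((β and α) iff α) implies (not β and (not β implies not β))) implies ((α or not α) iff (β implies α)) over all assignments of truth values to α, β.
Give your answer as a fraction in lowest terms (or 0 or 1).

1/4

Take α = 1/4, β = 0:
β and α = 0 and 1/4 = 0
(β and α) iff α = 0 iff 1/4 = 0
not β = not 0 = 1
not β = not 0 = 1
not β = not 0 = 1
not β implies not β = 1 implies 1 = 1
not β and (not β implies not β) = 1 and 1 = 1
((β and α) iff α) implies (not β and (not β implies not β)) = 0 implies 1 = 1
not α = not 1/4 = 0
α or not α = 1/4 or 0 = 1/4
β implies α = 0 implies 1/4 = 1
(α or not α) iff (β implies α) = 1/4 iff 1 = 1/4
(((β and α) iff α) implies (not β and (not β implies not β))) implies ((α or not α) iff (β implies α)) = 1 implies 1/4 = 1/4
No assignment yields a value below 1/4, so this is the minimum.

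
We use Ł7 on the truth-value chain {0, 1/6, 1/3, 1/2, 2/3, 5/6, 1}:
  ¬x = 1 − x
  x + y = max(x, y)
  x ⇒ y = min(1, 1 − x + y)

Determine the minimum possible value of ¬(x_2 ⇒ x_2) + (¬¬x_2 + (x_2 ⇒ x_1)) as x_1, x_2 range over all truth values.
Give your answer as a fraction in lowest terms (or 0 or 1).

Take x_1 = 0, x_2 = 1/2:
x_2 ⇒ x_2 = 1/2 ⇒ 1/2 = 1
¬(x_2 ⇒ x_2) = ¬1 = 0
¬x_2 = ¬1/2 = 1/2
¬¬x_2 = ¬1/2 = 1/2
x_2 ⇒ x_1 = 1/2 ⇒ 0 = 1/2
¬¬x_2 + (x_2 ⇒ x_1) = 1/2 + 1/2 = 1/2
¬(x_2 ⇒ x_2) + (¬¬x_2 + (x_2 ⇒ x_1)) = 0 + 1/2 = 1/2
No assignment yields a value below 1/2, so this is the minimum.

1/2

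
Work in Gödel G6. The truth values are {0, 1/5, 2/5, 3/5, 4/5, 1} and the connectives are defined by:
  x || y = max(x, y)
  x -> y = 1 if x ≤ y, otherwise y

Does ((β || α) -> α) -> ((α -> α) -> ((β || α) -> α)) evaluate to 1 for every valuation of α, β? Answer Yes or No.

Yes

At α = 1/5, β = 0, for instance:
β || α = 0 || 1/5 = 1/5
(β || α) -> α = 1/5 -> 1/5 = 1
α -> α = 1/5 -> 1/5 = 1
(β || α) -> α = 1/5 -> 1/5 = 1
(α -> α) -> ((β || α) -> α) = 1 -> 1 = 1
((β || α) -> α) -> ((α -> α) -> ((β || α) -> α)) = 1 -> 1 = 1
and checking the remaining 35 assignments likewise gives ≥ 1 in every case.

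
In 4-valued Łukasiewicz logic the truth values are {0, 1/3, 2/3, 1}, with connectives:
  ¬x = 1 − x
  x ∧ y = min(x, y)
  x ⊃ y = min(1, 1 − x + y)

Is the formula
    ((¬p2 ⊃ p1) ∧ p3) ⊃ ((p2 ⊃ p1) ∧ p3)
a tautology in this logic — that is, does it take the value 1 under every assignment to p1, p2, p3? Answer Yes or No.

No

Counterexample: take p1 = 0, p2 = 2/3, p3 = 2/3.
¬p2 = ¬2/3 = 1/3
¬p2 ⊃ p1 = 1/3 ⊃ 0 = 2/3
(¬p2 ⊃ p1) ∧ p3 = 2/3 ∧ 2/3 = 2/3
p2 ⊃ p1 = 2/3 ⊃ 0 = 1/3
(p2 ⊃ p1) ∧ p3 = 1/3 ∧ 2/3 = 1/3
((¬p2 ⊃ p1) ∧ p3) ⊃ ((p2 ⊃ p1) ∧ p3) = 2/3 ⊃ 1/3 = 2/3
This gives 2/3 ≠ 1.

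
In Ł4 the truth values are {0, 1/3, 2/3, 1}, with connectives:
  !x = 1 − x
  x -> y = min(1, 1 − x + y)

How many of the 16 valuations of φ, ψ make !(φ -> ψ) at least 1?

1

φ = 0, ψ = 0 ↦ 0  <
φ = 0, ψ = 1/3 ↦ 0  <
φ = 0, ψ = 2/3 ↦ 0  <
φ = 0, ψ = 1 ↦ 0  <
φ = 1/3, ψ = 0 ↦ 1/3  <
φ = 1/3, ψ = 1/3 ↦ 0  <
φ = 1/3, ψ = 2/3 ↦ 0  <
φ = 1/3, ψ = 1 ↦ 0  <
φ = 2/3, ψ = 0 ↦ 2/3  <
φ = 2/3, ψ = 1/3 ↦ 1/3  <
φ = 2/3, ψ = 2/3 ↦ 0  <
φ = 2/3, ψ = 1 ↦ 0  <
φ = 1, ψ = 0 ↦ 1  ≥
φ = 1, ψ = 1/3 ↦ 2/3  <
φ = 1, ψ = 2/3 ↦ 1/3  <
φ = 1, ψ = 1 ↦ 0  <
So 1 of the 16 assignments meets the threshold.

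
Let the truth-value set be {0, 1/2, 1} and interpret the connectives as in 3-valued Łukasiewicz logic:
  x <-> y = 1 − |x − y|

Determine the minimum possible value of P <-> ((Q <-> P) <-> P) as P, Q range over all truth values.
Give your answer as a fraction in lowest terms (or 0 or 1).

0

Take P = 0, Q = 1:
Q <-> P = 1 <-> 0 = 0
(Q <-> P) <-> P = 0 <-> 0 = 1
P <-> ((Q <-> P) <-> P) = 0 <-> 1 = 0
No assignment yields a value below 0, so this is the minimum.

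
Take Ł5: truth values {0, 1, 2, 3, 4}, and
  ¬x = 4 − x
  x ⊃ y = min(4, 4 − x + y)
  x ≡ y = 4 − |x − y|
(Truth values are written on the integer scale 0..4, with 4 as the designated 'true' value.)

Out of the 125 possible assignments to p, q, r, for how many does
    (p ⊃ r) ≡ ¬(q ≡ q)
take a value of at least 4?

5

value 4: 5 assignments (counts)
value 3: 10 assignments
value 2: 15 assignments
value 1: 20 assignments
value 0: 75 assignments
So 5 of the 125 assignments meet the threshold.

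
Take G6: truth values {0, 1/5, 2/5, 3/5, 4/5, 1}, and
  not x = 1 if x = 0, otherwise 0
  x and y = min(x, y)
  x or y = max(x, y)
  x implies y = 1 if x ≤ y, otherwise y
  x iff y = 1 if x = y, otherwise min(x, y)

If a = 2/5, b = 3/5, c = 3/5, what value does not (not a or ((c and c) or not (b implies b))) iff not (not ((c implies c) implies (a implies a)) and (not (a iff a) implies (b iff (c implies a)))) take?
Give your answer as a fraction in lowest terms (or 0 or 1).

not a = not 2/5 = 0
c and c = 3/5 and 3/5 = 3/5
b implies b = 3/5 implies 3/5 = 1
not (b implies b) = not 1 = 0
(c and c) or not (b implies b) = 3/5 or 0 = 3/5
not a or ((c and c) or not (b implies b)) = 0 or 3/5 = 3/5
not (not a or ((c and c) or not (b implies b))) = not 3/5 = 0
c implies c = 3/5 implies 3/5 = 1
a implies a = 2/5 implies 2/5 = 1
(c implies c) implies (a implies a) = 1 implies 1 = 1
not ((c implies c) implies (a implies a)) = not 1 = 0
a iff a = 2/5 iff 2/5 = 1
not (a iff a) = not 1 = 0
c implies a = 3/5 implies 2/5 = 2/5
b iff (c implies a) = 3/5 iff 2/5 = 2/5
not (a iff a) implies (b iff (c implies a)) = 0 implies 2/5 = 1
not ((c implies c) implies (a implies a)) and (not (a iff a) implies (b iff (c implies a))) = 0 and 1 = 0
not (not ((c implies c) implies (a implies a)) and (not (a iff a) implies (b iff (c implies a)))) = not 0 = 1
not (not a or ((c and c) or not (b implies b))) iff not (not ((c implies c) implies (a implies a)) and (not (a iff a) implies (b iff (c implies a)))) = 0 iff 1 = 0

0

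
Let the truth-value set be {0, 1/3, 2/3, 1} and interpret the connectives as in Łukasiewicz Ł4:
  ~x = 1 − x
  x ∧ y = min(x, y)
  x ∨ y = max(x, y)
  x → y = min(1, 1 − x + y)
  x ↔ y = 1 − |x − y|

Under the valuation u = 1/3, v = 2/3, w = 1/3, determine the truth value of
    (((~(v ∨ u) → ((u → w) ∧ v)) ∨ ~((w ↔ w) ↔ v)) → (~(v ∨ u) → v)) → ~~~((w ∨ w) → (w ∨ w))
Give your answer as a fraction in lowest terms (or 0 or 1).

0

v ∨ u = 2/3 ∨ 1/3 = 2/3
~(v ∨ u) = ~2/3 = 1/3
u → w = 1/3 → 1/3 = 1
(u → w) ∧ v = 1 ∧ 2/3 = 2/3
~(v ∨ u) → ((u → w) ∧ v) = 1/3 → 2/3 = 1
w ↔ w = 1/3 ↔ 1/3 = 1
(w ↔ w) ↔ v = 1 ↔ 2/3 = 2/3
~((w ↔ w) ↔ v) = ~2/3 = 1/3
(~(v ∨ u) → ((u → w) ∧ v)) ∨ ~((w ↔ w) ↔ v) = 1 ∨ 1/3 = 1
v ∨ u = 2/3 ∨ 1/3 = 2/3
~(v ∨ u) = ~2/3 = 1/3
~(v ∨ u) → v = 1/3 → 2/3 = 1
((~(v ∨ u) → ((u → w) ∧ v)) ∨ ~((w ↔ w) ↔ v)) → (~(v ∨ u) → v) = 1 → 1 = 1
w ∨ w = 1/3 ∨ 1/3 = 1/3
w ∨ w = 1/3 ∨ 1/3 = 1/3
(w ∨ w) → (w ∨ w) = 1/3 → 1/3 = 1
~((w ∨ w) → (w ∨ w)) = ~1 = 0
~~((w ∨ w) → (w ∨ w)) = ~0 = 1
~~~((w ∨ w) → (w ∨ w)) = ~1 = 0
(((~(v ∨ u) → ((u → w) ∧ v)) ∨ ~((w ↔ w) ↔ v)) → (~(v ∨ u) → v)) → ~~~((w ∨ w) → (w ∨ w)) = 1 → 0 = 0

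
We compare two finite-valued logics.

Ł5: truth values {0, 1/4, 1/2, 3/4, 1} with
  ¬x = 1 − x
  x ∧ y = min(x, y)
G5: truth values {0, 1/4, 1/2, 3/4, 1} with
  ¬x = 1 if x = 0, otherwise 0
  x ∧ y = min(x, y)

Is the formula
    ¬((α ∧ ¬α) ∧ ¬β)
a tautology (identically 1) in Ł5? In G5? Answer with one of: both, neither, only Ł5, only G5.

In Ł5: at α = 1/4, β = 0 the value is 3/4 — not a tautology.
In G5: every assignment gives 1 — tautology.

only G5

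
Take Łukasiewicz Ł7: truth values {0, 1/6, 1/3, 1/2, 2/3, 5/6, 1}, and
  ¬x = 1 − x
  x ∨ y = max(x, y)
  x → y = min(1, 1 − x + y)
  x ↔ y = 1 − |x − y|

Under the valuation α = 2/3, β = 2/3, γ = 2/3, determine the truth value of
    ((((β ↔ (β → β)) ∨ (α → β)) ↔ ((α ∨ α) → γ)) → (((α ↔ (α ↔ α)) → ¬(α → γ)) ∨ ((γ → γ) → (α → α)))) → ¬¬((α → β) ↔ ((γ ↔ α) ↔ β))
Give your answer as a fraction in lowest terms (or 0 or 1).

β → β = 2/3 → 2/3 = 1
β ↔ (β → β) = 2/3 ↔ 1 = 2/3
α → β = 2/3 → 2/3 = 1
(β ↔ (β → β)) ∨ (α → β) = 2/3 ∨ 1 = 1
α ∨ α = 2/3 ∨ 2/3 = 2/3
(α ∨ α) → γ = 2/3 → 2/3 = 1
((β ↔ (β → β)) ∨ (α → β)) ↔ ((α ∨ α) → γ) = 1 ↔ 1 = 1
α ↔ α = 2/3 ↔ 2/3 = 1
α ↔ (α ↔ α) = 2/3 ↔ 1 = 2/3
α → γ = 2/3 → 2/3 = 1
¬(α → γ) = ¬1 = 0
(α ↔ (α ↔ α)) → ¬(α → γ) = 2/3 → 0 = 1/3
γ → γ = 2/3 → 2/3 = 1
α → α = 2/3 → 2/3 = 1
(γ → γ) → (α → α) = 1 → 1 = 1
((α ↔ (α ↔ α)) → ¬(α → γ)) ∨ ((γ → γ) → (α → α)) = 1/3 ∨ 1 = 1
(((β ↔ (β → β)) ∨ (α → β)) ↔ ((α ∨ α) → γ)) → (((α ↔ (α ↔ α)) → ¬(α → γ)) ∨ ((γ → γ) → (α → α))) = 1 → 1 = 1
α → β = 2/3 → 2/3 = 1
γ ↔ α = 2/3 ↔ 2/3 = 1
(γ ↔ α) ↔ β = 1 ↔ 2/3 = 2/3
(α → β) ↔ ((γ ↔ α) ↔ β) = 1 ↔ 2/3 = 2/3
¬((α → β) ↔ ((γ ↔ α) ↔ β)) = ¬2/3 = 1/3
¬¬((α → β) ↔ ((γ ↔ α) ↔ β)) = ¬1/3 = 2/3
((((β ↔ (β → β)) ∨ (α → β)) ↔ ((α ∨ α) → γ)) → (((α ↔ (α ↔ α)) → ¬(α → γ)) ∨ ((γ → γ) → (α → α)))) → ¬¬((α → β) ↔ ((γ ↔ α) ↔ β)) = 1 → 2/3 = 2/3

2/3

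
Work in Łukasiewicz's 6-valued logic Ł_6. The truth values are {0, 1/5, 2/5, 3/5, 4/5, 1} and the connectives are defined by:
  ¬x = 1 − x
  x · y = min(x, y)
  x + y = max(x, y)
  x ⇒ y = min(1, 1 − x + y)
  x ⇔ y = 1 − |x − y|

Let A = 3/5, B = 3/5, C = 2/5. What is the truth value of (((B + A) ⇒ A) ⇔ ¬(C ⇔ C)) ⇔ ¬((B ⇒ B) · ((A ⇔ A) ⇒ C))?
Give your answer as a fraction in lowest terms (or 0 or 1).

2/5

B + A = 3/5 + 3/5 = 3/5
(B + A) ⇒ A = 3/5 ⇒ 3/5 = 1
C ⇔ C = 2/5 ⇔ 2/5 = 1
¬(C ⇔ C) = ¬1 = 0
((B + A) ⇒ A) ⇔ ¬(C ⇔ C) = 1 ⇔ 0 = 0
B ⇒ B = 3/5 ⇒ 3/5 = 1
A ⇔ A = 3/5 ⇔ 3/5 = 1
(A ⇔ A) ⇒ C = 1 ⇒ 2/5 = 2/5
(B ⇒ B) · ((A ⇔ A) ⇒ C) = 1 · 2/5 = 2/5
¬((B ⇒ B) · ((A ⇔ A) ⇒ C)) = ¬2/5 = 3/5
(((B + A) ⇒ A) ⇔ ¬(C ⇔ C)) ⇔ ¬((B ⇒ B) · ((A ⇔ A) ⇒ C)) = 0 ⇔ 3/5 = 2/5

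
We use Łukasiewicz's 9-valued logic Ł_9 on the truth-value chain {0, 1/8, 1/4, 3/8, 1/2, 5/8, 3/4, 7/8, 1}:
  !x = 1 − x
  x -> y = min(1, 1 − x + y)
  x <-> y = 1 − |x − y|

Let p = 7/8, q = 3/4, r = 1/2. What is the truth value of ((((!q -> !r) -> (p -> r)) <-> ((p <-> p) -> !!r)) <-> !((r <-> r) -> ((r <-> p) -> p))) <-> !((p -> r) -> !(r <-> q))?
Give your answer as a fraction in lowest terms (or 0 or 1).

3/4

!q = !3/4 = 1/4
!r = !1/2 = 1/2
!q -> !r = 1/4 -> 1/2 = 1
p -> r = 7/8 -> 1/2 = 5/8
(!q -> !r) -> (p -> r) = 1 -> 5/8 = 5/8
p <-> p = 7/8 <-> 7/8 = 1
!r = !1/2 = 1/2
!!r = !1/2 = 1/2
(p <-> p) -> !!r = 1 -> 1/2 = 1/2
((!q -> !r) -> (p -> r)) <-> ((p <-> p) -> !!r) = 5/8 <-> 1/2 = 7/8
r <-> r = 1/2 <-> 1/2 = 1
r <-> p = 1/2 <-> 7/8 = 5/8
(r <-> p) -> p = 5/8 -> 7/8 = 1
(r <-> r) -> ((r <-> p) -> p) = 1 -> 1 = 1
!((r <-> r) -> ((r <-> p) -> p)) = !1 = 0
(((!q -> !r) -> (p -> r)) <-> ((p <-> p) -> !!r)) <-> !((r <-> r) -> ((r <-> p) -> p)) = 7/8 <-> 0 = 1/8
p -> r = 7/8 -> 1/2 = 5/8
r <-> q = 1/2 <-> 3/4 = 3/4
!(r <-> q) = !3/4 = 1/4
(p -> r) -> !(r <-> q) = 5/8 -> 1/4 = 5/8
!((p -> r) -> !(r <-> q)) = !5/8 = 3/8
((((!q -> !r) -> (p -> r)) <-> ((p <-> p) -> !!r)) <-> !((r <-> r) -> ((r <-> p) -> p))) <-> !((p -> r) -> !(r <-> q)) = 1/8 <-> 3/8 = 3/4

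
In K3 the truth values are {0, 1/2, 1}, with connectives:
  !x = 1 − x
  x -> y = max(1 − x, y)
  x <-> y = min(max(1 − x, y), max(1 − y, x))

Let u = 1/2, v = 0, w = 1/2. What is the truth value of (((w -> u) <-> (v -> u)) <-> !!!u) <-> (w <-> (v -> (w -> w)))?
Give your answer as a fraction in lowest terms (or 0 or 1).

w -> u = 1/2 -> 1/2 = 1/2
v -> u = 0 -> 1/2 = 1
(w -> u) <-> (v -> u) = 1/2 <-> 1 = 1/2
!u = !1/2 = 1/2
!!u = !1/2 = 1/2
!!!u = !1/2 = 1/2
((w -> u) <-> (v -> u)) <-> !!!u = 1/2 <-> 1/2 = 1/2
w -> w = 1/2 -> 1/2 = 1/2
v -> (w -> w) = 0 -> 1/2 = 1
w <-> (v -> (w -> w)) = 1/2 <-> 1 = 1/2
(((w -> u) <-> (v -> u)) <-> !!!u) <-> (w <-> (v -> (w -> w))) = 1/2 <-> 1/2 = 1/2

1/2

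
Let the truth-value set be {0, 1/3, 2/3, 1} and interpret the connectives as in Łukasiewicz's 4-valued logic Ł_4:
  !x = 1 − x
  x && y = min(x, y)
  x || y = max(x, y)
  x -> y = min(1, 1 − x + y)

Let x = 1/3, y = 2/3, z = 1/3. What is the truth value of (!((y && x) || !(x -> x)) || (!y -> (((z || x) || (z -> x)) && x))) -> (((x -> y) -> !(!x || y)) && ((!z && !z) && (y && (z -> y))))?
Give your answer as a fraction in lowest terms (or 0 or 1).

y && x = 2/3 && 1/3 = 1/3
x -> x = 1/3 -> 1/3 = 1
!(x -> x) = !1 = 0
(y && x) || !(x -> x) = 1/3 || 0 = 1/3
!((y && x) || !(x -> x)) = !1/3 = 2/3
!y = !2/3 = 1/3
z || x = 1/3 || 1/3 = 1/3
z -> x = 1/3 -> 1/3 = 1
(z || x) || (z -> x) = 1/3 || 1 = 1
((z || x) || (z -> x)) && x = 1 && 1/3 = 1/3
!y -> (((z || x) || (z -> x)) && x) = 1/3 -> 1/3 = 1
!((y && x) || !(x -> x)) || (!y -> (((z || x) || (z -> x)) && x)) = 2/3 || 1 = 1
x -> y = 1/3 -> 2/3 = 1
!x = !1/3 = 2/3
!x || y = 2/3 || 2/3 = 2/3
!(!x || y) = !2/3 = 1/3
(x -> y) -> !(!x || y) = 1 -> 1/3 = 1/3
!z = !1/3 = 2/3
!z = !1/3 = 2/3
!z && !z = 2/3 && 2/3 = 2/3
z -> y = 1/3 -> 2/3 = 1
y && (z -> y) = 2/3 && 1 = 2/3
(!z && !z) && (y && (z -> y)) = 2/3 && 2/3 = 2/3
((x -> y) -> !(!x || y)) && ((!z && !z) && (y && (z -> y))) = 1/3 && 2/3 = 1/3
(!((y && x) || !(x -> x)) || (!y -> (((z || x) || (z -> x)) && x))) -> (((x -> y) -> !(!x || y)) && ((!z && !z) && (y && (z -> y)))) = 1 -> 1/3 = 1/3

1/3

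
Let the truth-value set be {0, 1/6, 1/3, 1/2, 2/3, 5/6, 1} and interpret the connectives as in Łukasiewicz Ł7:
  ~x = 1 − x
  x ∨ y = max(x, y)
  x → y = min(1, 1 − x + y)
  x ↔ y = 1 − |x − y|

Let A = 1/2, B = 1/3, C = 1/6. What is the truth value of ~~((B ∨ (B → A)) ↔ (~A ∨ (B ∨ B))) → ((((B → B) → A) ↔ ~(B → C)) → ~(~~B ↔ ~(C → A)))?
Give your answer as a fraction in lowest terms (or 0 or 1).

1

B → A = 1/3 → 1/2 = 1
B ∨ (B → A) = 1/3 ∨ 1 = 1
~A = ~1/2 = 1/2
B ∨ B = 1/3 ∨ 1/3 = 1/3
~A ∨ (B ∨ B) = 1/2 ∨ 1/3 = 1/2
(B ∨ (B → A)) ↔ (~A ∨ (B ∨ B)) = 1 ↔ 1/2 = 1/2
~((B ∨ (B → A)) ↔ (~A ∨ (B ∨ B))) = ~1/2 = 1/2
~~((B ∨ (B → A)) ↔ (~A ∨ (B ∨ B))) = ~1/2 = 1/2
B → B = 1/3 → 1/3 = 1
(B → B) → A = 1 → 1/2 = 1/2
B → C = 1/3 → 1/6 = 5/6
~(B → C) = ~5/6 = 1/6
((B → B) → A) ↔ ~(B → C) = 1/2 ↔ 1/6 = 2/3
~B = ~1/3 = 2/3
~~B = ~2/3 = 1/3
C → A = 1/6 → 1/2 = 1
~(C → A) = ~1 = 0
~~B ↔ ~(C → A) = 1/3 ↔ 0 = 2/3
~(~~B ↔ ~(C → A)) = ~2/3 = 1/3
(((B → B) → A) ↔ ~(B → C)) → ~(~~B ↔ ~(C → A)) = 2/3 → 1/3 = 2/3
~~((B ∨ (B → A)) ↔ (~A ∨ (B ∨ B))) → ((((B → B) → A) ↔ ~(B → C)) → ~(~~B ↔ ~(C → A))) = 1/2 → 2/3 = 1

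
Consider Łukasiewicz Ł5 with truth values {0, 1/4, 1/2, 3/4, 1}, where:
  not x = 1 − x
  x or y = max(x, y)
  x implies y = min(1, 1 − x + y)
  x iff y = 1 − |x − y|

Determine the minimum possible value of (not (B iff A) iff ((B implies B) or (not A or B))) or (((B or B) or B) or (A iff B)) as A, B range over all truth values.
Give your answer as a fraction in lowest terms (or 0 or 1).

Take A = 0, B = 1/2:
B iff A = 1/2 iff 0 = 1/2
not (B iff A) = not 1/2 = 1/2
B implies B = 1/2 implies 1/2 = 1
not A = not 0 = 1
not A or B = 1 or 1/2 = 1
(B implies B) or (not A or B) = 1 or 1 = 1
not (B iff A) iff ((B implies B) or (not A or B)) = 1/2 iff 1 = 1/2
B or B = 1/2 or 1/2 = 1/2
(B or B) or B = 1/2 or 1/2 = 1/2
A iff B = 0 iff 1/2 = 1/2
((B or B) or B) or (A iff B) = 1/2 or 1/2 = 1/2
(not (B iff A) iff ((B implies B) or (not A or B))) or (((B or B) or B) or (A iff B)) = 1/2 or 1/2 = 1/2
No assignment yields a value below 1/2, so this is the minimum.

1/2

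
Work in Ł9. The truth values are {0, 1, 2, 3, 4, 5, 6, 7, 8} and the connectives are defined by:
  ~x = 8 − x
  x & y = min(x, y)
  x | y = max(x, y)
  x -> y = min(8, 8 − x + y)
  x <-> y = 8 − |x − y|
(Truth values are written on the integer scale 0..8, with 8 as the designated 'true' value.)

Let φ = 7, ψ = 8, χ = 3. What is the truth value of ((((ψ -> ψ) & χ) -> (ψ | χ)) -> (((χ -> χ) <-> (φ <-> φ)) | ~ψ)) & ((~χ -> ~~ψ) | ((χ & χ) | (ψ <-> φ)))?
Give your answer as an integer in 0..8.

ψ -> ψ = 8 -> 8 = 8
(ψ -> ψ) & χ = 8 & 3 = 3
ψ | χ = 8 | 3 = 8
((ψ -> ψ) & χ) -> (ψ | χ) = 3 -> 8 = 8
χ -> χ = 3 -> 3 = 8
φ <-> φ = 7 <-> 7 = 8
(χ -> χ) <-> (φ <-> φ) = 8 <-> 8 = 8
~ψ = ~8 = 0
((χ -> χ) <-> (φ <-> φ)) | ~ψ = 8 | 0 = 8
(((ψ -> ψ) & χ) -> (ψ | χ)) -> (((χ -> χ) <-> (φ <-> φ)) | ~ψ) = 8 -> 8 = 8
~χ = ~3 = 5
~ψ = ~8 = 0
~~ψ = ~0 = 8
~χ -> ~~ψ = 5 -> 8 = 8
χ & χ = 3 & 3 = 3
ψ <-> φ = 8 <-> 7 = 7
(χ & χ) | (ψ <-> φ) = 3 | 7 = 7
(~χ -> ~~ψ) | ((χ & χ) | (ψ <-> φ)) = 8 | 7 = 8
((((ψ -> ψ) & χ) -> (ψ | χ)) -> (((χ -> χ) <-> (φ <-> φ)) | ~ψ)) & ((~χ -> ~~ψ) | ((χ & χ) | (ψ <-> φ))) = 8 & 8 = 8

8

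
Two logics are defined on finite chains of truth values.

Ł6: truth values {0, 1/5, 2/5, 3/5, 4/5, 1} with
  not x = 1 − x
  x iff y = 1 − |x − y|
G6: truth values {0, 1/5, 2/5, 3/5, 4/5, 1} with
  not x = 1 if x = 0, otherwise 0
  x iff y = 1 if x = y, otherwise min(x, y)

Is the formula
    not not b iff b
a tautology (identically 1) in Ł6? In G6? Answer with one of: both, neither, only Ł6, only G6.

In Ł6: every assignment gives 1 — tautology.
In G6: at b = 1/5 the value is 1/5 — not a tautology.

only Ł6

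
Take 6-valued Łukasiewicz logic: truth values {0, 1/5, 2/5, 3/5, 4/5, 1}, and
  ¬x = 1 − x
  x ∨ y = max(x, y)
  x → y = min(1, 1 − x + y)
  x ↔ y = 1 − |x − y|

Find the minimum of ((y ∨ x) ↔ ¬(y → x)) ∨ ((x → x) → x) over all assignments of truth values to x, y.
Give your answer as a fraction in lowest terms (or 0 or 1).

3/5

Take x = 2/5, y = 0:
y ∨ x = 0 ∨ 2/5 = 2/5
y → x = 0 → 2/5 = 1
¬(y → x) = ¬1 = 0
(y ∨ x) ↔ ¬(y → x) = 2/5 ↔ 0 = 3/5
x → x = 2/5 → 2/5 = 1
(x → x) → x = 1 → 2/5 = 2/5
((y ∨ x) ↔ ¬(y → x)) ∨ ((x → x) → x) = 3/5 ∨ 2/5 = 3/5
No assignment yields a value below 3/5, so this is the minimum.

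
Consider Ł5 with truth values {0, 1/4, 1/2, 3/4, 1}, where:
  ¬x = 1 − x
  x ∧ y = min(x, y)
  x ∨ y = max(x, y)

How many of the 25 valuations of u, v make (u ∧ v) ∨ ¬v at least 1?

value 1: 6 assignments (counts)
value 3/4: 8 assignments
value 1/2: 7 assignments
value 1/4: 3 assignments
value 0: 1 assignment
So 6 of the 25 assignments meet the threshold.

6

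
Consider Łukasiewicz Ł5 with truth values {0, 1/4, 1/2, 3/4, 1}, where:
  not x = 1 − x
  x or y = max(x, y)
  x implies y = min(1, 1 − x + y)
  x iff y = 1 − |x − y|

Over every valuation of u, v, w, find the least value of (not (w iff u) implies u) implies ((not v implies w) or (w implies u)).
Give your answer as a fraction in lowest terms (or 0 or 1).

3/4

Take u = 1/4, v = 0, w = 1/2:
w iff u = 1/2 iff 1/4 = 3/4
not (w iff u) = not 3/4 = 1/4
not (w iff u) implies u = 1/4 implies 1/4 = 1
not v = not 0 = 1
not v implies w = 1 implies 1/2 = 1/2
w implies u = 1/2 implies 1/4 = 3/4
(not v implies w) or (w implies u) = 1/2 or 3/4 = 3/4
(not (w iff u) implies u) implies ((not v implies w) or (w implies u)) = 1 implies 3/4 = 3/4
No assignment yields a value below 3/4, so this is the minimum.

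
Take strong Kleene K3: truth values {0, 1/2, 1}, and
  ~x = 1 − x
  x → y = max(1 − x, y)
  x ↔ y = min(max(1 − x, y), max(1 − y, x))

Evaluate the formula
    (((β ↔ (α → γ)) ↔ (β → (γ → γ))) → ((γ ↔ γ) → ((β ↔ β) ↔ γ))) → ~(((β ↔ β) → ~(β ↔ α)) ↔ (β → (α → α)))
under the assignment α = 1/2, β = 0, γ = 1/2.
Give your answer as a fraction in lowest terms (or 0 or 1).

1/2

α → γ = 1/2 → 1/2 = 1/2
β ↔ (α → γ) = 0 ↔ 1/2 = 1/2
γ → γ = 1/2 → 1/2 = 1/2
β → (γ → γ) = 0 → 1/2 = 1
(β ↔ (α → γ)) ↔ (β → (γ → γ)) = 1/2 ↔ 1 = 1/2
γ ↔ γ = 1/2 ↔ 1/2 = 1/2
β ↔ β = 0 ↔ 0 = 1
(β ↔ β) ↔ γ = 1 ↔ 1/2 = 1/2
(γ ↔ γ) → ((β ↔ β) ↔ γ) = 1/2 → 1/2 = 1/2
((β ↔ (α → γ)) ↔ (β → (γ → γ))) → ((γ ↔ γ) → ((β ↔ β) ↔ γ)) = 1/2 → 1/2 = 1/2
β ↔ β = 0 ↔ 0 = 1
β ↔ α = 0 ↔ 1/2 = 1/2
~(β ↔ α) = ~1/2 = 1/2
(β ↔ β) → ~(β ↔ α) = 1 → 1/2 = 1/2
α → α = 1/2 → 1/2 = 1/2
β → (α → α) = 0 → 1/2 = 1
((β ↔ β) → ~(β ↔ α)) ↔ (β → (α → α)) = 1/2 ↔ 1 = 1/2
~(((β ↔ β) → ~(β ↔ α)) ↔ (β → (α → α))) = ~1/2 = 1/2
(((β ↔ (α → γ)) ↔ (β → (γ → γ))) → ((γ ↔ γ) → ((β ↔ β) ↔ γ))) → ~(((β ↔ β) → ~(β ↔ α)) ↔ (β → (α → α))) = 1/2 → 1/2 = 1/2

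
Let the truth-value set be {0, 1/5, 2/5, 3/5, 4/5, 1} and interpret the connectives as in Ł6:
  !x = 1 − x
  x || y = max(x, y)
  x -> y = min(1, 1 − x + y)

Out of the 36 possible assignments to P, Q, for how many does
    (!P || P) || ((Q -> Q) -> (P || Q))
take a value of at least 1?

value 1: 16 assignments (counts)
value 4/5: 12 assignments
value 3/5: 8 assignments
So 16 of the 36 assignments meet the threshold.

16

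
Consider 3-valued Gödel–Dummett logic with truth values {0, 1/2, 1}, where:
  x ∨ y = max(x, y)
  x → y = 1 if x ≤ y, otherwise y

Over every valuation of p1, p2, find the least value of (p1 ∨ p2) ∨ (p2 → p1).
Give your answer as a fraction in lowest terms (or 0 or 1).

Take p1 = 0, p2 = 1/2:
p1 ∨ p2 = 0 ∨ 1/2 = 1/2
p2 → p1 = 1/2 → 0 = 0
(p1 ∨ p2) ∨ (p2 → p1) = 1/2 ∨ 0 = 1/2
No assignment yields a value below 1/2, so this is the minimum.

1/2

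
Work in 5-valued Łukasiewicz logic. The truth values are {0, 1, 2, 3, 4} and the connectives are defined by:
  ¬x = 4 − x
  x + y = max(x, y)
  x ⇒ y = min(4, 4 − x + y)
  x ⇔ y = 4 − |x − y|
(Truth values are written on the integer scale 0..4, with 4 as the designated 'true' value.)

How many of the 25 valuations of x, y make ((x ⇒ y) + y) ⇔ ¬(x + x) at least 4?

value 4: 9 assignments (counts)
value 3: 7 assignments
value 2: 5 assignments
value 1: 3 assignments
value 0: 1 assignment
So 9 of the 25 assignments meet the threshold.

9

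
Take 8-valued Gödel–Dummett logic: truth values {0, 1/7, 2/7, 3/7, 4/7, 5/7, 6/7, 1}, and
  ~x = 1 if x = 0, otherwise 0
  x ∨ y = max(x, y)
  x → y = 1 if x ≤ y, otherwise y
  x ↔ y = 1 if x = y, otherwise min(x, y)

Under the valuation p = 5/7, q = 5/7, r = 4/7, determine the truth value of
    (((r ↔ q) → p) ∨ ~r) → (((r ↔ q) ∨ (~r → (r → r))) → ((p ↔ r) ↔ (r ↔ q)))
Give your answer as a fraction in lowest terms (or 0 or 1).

1

r ↔ q = 4/7 ↔ 5/7 = 4/7
(r ↔ q) → p = 4/7 → 5/7 = 1
~r = ~4/7 = 0
((r ↔ q) → p) ∨ ~r = 1 ∨ 0 = 1
r ↔ q = 4/7 ↔ 5/7 = 4/7
~r = ~4/7 = 0
r → r = 4/7 → 4/7 = 1
~r → (r → r) = 0 → 1 = 1
(r ↔ q) ∨ (~r → (r → r)) = 4/7 ∨ 1 = 1
p ↔ r = 5/7 ↔ 4/7 = 4/7
r ↔ q = 4/7 ↔ 5/7 = 4/7
(p ↔ r) ↔ (r ↔ q) = 4/7 ↔ 4/7 = 1
((r ↔ q) ∨ (~r → (r → r))) → ((p ↔ r) ↔ (r ↔ q)) = 1 → 1 = 1
(((r ↔ q) → p) ∨ ~r) → (((r ↔ q) ∨ (~r → (r → r))) → ((p ↔ r) ↔ (r ↔ q))) = 1 → 1 = 1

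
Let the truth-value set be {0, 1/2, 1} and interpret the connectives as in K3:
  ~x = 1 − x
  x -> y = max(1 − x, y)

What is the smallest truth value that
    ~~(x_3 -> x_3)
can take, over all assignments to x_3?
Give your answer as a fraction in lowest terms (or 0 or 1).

Take x_3 = 1/2:
x_3 -> x_3 = 1/2 -> 1/2 = 1/2
~(x_3 -> x_3) = ~1/2 = 1/2
~~(x_3 -> x_3) = ~1/2 = 1/2
No assignment yields a value below 1/2, so this is the minimum.

1/2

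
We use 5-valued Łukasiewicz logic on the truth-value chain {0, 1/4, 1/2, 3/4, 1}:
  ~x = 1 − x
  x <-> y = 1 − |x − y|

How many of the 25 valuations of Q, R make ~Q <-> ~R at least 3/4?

13

value 1: 5 assignments (counts)
value 3/4: 8 assignments (counts)
value 1/2: 6 assignments
value 1/4: 4 assignments
value 0: 2 assignments
So 13 of the 25 assignments meet the threshold.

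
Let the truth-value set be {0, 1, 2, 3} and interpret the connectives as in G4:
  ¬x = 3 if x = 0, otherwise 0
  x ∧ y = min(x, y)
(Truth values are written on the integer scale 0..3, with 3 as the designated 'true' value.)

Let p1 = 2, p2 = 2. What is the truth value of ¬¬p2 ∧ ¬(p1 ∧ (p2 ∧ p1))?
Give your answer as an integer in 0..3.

0

¬p2 = ¬2 = 0
¬¬p2 = ¬0 = 3
p2 ∧ p1 = 2 ∧ 2 = 2
p1 ∧ (p2 ∧ p1) = 2 ∧ 2 = 2
¬(p1 ∧ (p2 ∧ p1)) = ¬2 = 0
¬¬p2 ∧ ¬(p1 ∧ (p2 ∧ p1)) = 3 ∧ 0 = 0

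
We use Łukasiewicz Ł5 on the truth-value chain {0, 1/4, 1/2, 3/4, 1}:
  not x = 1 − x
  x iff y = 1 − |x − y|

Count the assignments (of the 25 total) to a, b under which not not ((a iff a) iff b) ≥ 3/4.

10

value 1: 5 assignments (counts)
value 3/4: 5 assignments (counts)
value 1/2: 5 assignments
value 1/4: 5 assignments
value 0: 5 assignments
So 10 of the 25 assignments meet the threshold.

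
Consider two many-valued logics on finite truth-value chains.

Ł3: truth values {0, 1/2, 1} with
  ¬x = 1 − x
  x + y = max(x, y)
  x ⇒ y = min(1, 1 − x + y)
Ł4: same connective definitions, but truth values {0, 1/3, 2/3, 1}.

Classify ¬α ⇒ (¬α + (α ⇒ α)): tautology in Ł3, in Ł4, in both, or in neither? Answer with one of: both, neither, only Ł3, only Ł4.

both

In Ł3: every assignment gives 1 — tautology.
In Ł4: every assignment gives 1 — tautology.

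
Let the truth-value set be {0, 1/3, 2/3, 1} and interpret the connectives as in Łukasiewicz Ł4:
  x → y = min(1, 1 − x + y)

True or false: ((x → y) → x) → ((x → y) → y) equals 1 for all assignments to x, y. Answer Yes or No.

No

Counterexample: take x = 1/3, y = 0.
x → y = 1/3 → 0 = 2/3
(x → y) → x = 2/3 → 1/3 = 2/3
x → y = 1/3 → 0 = 2/3
(x → y) → y = 2/3 → 0 = 1/3
((x → y) → x) → ((x → y) → y) = 2/3 → 1/3 = 2/3
This gives 2/3 ≠ 1.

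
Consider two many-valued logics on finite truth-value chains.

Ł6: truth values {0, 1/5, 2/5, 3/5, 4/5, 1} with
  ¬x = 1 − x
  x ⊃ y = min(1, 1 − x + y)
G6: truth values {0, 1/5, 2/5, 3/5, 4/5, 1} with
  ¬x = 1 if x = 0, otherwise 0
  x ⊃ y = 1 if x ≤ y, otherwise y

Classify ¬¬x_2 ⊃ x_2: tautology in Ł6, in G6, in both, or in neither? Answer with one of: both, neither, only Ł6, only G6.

only Ł6

In Ł6: every assignment gives 1 — tautology.
In G6: at x_2 = 1/5 the value is 1/5 — not a tautology.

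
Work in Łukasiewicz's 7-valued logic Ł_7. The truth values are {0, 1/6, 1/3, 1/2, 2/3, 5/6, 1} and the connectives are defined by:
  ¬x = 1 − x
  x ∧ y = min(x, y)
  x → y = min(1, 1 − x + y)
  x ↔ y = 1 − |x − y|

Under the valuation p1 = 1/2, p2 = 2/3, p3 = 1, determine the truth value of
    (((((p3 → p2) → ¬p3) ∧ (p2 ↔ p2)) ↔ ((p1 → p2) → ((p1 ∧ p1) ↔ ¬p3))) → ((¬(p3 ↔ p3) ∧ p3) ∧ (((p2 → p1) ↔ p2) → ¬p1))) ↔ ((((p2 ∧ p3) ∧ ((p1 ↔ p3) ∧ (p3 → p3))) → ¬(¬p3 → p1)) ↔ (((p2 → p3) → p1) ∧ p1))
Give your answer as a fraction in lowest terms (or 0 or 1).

1/6

p3 → p2 = 1 → 2/3 = 2/3
¬p3 = ¬1 = 0
(p3 → p2) → ¬p3 = 2/3 → 0 = 1/3
p2 ↔ p2 = 2/3 ↔ 2/3 = 1
((p3 → p2) → ¬p3) ∧ (p2 ↔ p2) = 1/3 ∧ 1 = 1/3
p1 → p2 = 1/2 → 2/3 = 1
p1 ∧ p1 = 1/2 ∧ 1/2 = 1/2
¬p3 = ¬1 = 0
(p1 ∧ p1) ↔ ¬p3 = 1/2 ↔ 0 = 1/2
(p1 → p2) → ((p1 ∧ p1) ↔ ¬p3) = 1 → 1/2 = 1/2
(((p3 → p2) → ¬p3) ∧ (p2 ↔ p2)) ↔ ((p1 → p2) → ((p1 ∧ p1) ↔ ¬p3)) = 1/3 ↔ 1/2 = 5/6
p3 ↔ p3 = 1 ↔ 1 = 1
¬(p3 ↔ p3) = ¬1 = 0
¬(p3 ↔ p3) ∧ p3 = 0 ∧ 1 = 0
p2 → p1 = 2/3 → 1/2 = 5/6
(p2 → p1) ↔ p2 = 5/6 ↔ 2/3 = 5/6
¬p1 = ¬1/2 = 1/2
((p2 → p1) ↔ p2) → ¬p1 = 5/6 → 1/2 = 2/3
(¬(p3 ↔ p3) ∧ p3) ∧ (((p2 → p1) ↔ p2) → ¬p1) = 0 ∧ 2/3 = 0
((((p3 → p2) → ¬p3) ∧ (p2 ↔ p2)) ↔ ((p1 → p2) → ((p1 ∧ p1) ↔ ¬p3))) → ((¬(p3 ↔ p3) ∧ p3) ∧ (((p2 → p1) ↔ p2) → ¬p1)) = 5/6 → 0 = 1/6
p2 ∧ p3 = 2/3 ∧ 1 = 2/3
p1 ↔ p3 = 1/2 ↔ 1 = 1/2
p3 → p3 = 1 → 1 = 1
(p1 ↔ p3) ∧ (p3 → p3) = 1/2 ∧ 1 = 1/2
(p2 ∧ p3) ∧ ((p1 ↔ p3) ∧ (p3 → p3)) = 2/3 ∧ 1/2 = 1/2
¬p3 = ¬1 = 0
¬p3 → p1 = 0 → 1/2 = 1
¬(¬p3 → p1) = ¬1 = 0
((p2 ∧ p3) ∧ ((p1 ↔ p3) ∧ (p3 → p3))) → ¬(¬p3 → p1) = 1/2 → 0 = 1/2
p2 → p3 = 2/3 → 1 = 1
(p2 → p3) → p1 = 1 → 1/2 = 1/2
((p2 → p3) → p1) ∧ p1 = 1/2 ∧ 1/2 = 1/2
(((p2 ∧ p3) ∧ ((p1 ↔ p3) ∧ (p3 → p3))) → ¬(¬p3 → p1)) ↔ (((p2 → p3) → p1) ∧ p1) = 1/2 ↔ 1/2 = 1
(((((p3 → p2) → ¬p3) ∧ (p2 ↔ p2)) ↔ ((p1 → p2) → ((p1 ∧ p1) ↔ ¬p3))) → ((¬(p3 ↔ p3) ∧ p3) ∧ (((p2 → p1) ↔ p2) → ¬p1))) ↔ ((((p2 ∧ p3) ∧ ((p1 ↔ p3) ∧ (p3 → p3))) → ¬(¬p3 → p1)) ↔ (((p2 → p3) → p1) ∧ p1)) = 1/6 ↔ 1 = 1/6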